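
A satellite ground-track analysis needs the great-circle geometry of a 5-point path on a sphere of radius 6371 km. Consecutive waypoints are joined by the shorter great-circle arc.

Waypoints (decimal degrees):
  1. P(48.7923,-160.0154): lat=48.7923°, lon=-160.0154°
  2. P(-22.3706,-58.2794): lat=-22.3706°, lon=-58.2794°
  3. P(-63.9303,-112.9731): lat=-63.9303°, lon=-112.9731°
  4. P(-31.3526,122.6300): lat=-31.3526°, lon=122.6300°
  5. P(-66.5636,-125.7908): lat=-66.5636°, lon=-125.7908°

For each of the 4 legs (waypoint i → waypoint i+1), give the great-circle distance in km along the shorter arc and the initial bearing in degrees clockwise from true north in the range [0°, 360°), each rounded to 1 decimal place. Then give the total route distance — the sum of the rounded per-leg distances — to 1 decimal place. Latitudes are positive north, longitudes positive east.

Leg 1: dist=12700.7 km, bearing=96.9°
Leg 2: dist=6091.0 km, bearing=206.0°
Leg 3: dist=8362.5 km, bearing=226.8°
Leg 4: dist=7712.7 km, bearing=156.7°
Total: 34866.9 km

Leg 1: φ1=0.8515863, φ2=-0.3904406, Δφ=-1.2420269, Δλ=1.7756282 rad; a=sin²(Δφ/2)+cosφ1·cosφ2·sin²(Δλ/2)=0.7051236950; c=2·atan2(√a, √(1-a))=1.993521641; dist=6371·c=12700.726 ≈ 12700.7 km; running total=12700.7 km
Leg 1 bearing: y=sinΔλ·cosφ2=0.90540992, x=cosφ1·sinφ2-sinφ1·cosφ2·cosΔλ=-0.10922437; θ=atan2(y, x)=96.8787° ≈ 96.9°
Leg 2: φ1=-0.3904406, φ2=-1.1157942, Δφ=-0.7253536, Δλ=-0.9545851 rad; a=sin²(Δφ/2)+cosφ1·cosφ2·sin²(Δλ/2)=0.2116267020; c=2·atan2(√a, √(1-a))=0.956055771; dist=6371·c=6091.031 ≈ 6091.0 km; running total=18791.7 km
Leg 2 bearing: y=sinΔλ·cosφ2=-0.35863533, x=cosφ1·sinφ2-sinφ1·cosφ2·cosΔλ=-0.73399187; θ=atan2(y, x)=-153.9594° <0 so +360° → 206.0406° ≈ 206.0°
Leg 3: φ1=-1.1157942, φ2=-0.5472061, Δφ=0.5685881, Δλ=4.1120498 rad; a=sin²(Δφ/2)+cosφ1·cosφ2·sin²(Δλ/2)=0.3723222147; c=2·atan2(√a, √(1-a))=1.312580878; dist=6371·c=8362.453 ≈ 8362.5 km; running total=27154.2 km
Leg 3 bearing: y=sinΔλ·cosφ2=-0.70465779, x=cosφ1·sinφ2-sinφ1·cosφ2·cosΔλ=-0.66200524; θ=atan2(y, x)=-133.2124° <0 so +360° → 226.7876° ≈ 226.8°
Leg 4: φ1=-0.5472061, φ2=-1.1617540, Δφ=-0.6145479, Δλ=-4.3357609 rad; a=sin²(Δφ/2)+cosφ1·cosφ2·sin²(Δλ/2)=0.3237706061; c=2·atan2(√a, √(1-a))=1.210599124; dist=6371·c=7712.727 ≈ 7712.7 km; running total=34866.9 km
Leg 4 bearing: y=sinΔλ·cosφ2=0.36985393, x=cosφ1·sinφ2-sinφ1·cosφ2·cosΔλ=-0.85963997; θ=atan2(y, x)=156.7206° ≈ 156.7°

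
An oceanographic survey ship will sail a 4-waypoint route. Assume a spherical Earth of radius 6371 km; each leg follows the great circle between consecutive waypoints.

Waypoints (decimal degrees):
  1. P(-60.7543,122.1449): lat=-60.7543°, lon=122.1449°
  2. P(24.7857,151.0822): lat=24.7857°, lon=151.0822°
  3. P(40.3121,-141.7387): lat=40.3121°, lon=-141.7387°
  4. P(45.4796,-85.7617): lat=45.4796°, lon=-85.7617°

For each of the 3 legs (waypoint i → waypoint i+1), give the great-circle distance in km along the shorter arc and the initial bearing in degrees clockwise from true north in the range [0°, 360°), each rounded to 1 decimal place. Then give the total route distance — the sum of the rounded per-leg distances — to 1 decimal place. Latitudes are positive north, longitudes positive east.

Leg 1: dist=9864.9 km, bearing=26.1°
Leg 2: dist=6375.4 km, bearing=56.6°
Leg 3: dist=4503.1 km, bearing=63.5°
Total: 20743.4 km

Leg 1: φ1=-1.0603626, φ2=0.4325921, Δφ=1.4929546, Δλ=0.5050512 rad; a=sin²(Δφ/2)+cosφ1·cosφ2·sin²(Δλ/2)=0.4888071875; c=2·atan2(√a, √(1-a))=1.548408832; dist=6371·c=9864.913 ≈ 9864.9 km; running total=9864.9 km
Leg 1 bearing: y=sinΔλ·cosφ2=0.43928078, x=cosφ1·sinφ2-sinφ1·cosφ2·cosΔλ=0.89807086; θ=atan2(y, x)=26.0650° ≈ 26.1°
Leg 2: φ1=0.4325921, φ2=0.7035789, Δφ=0.2709868, Δλ=-5.1106888 rad; a=sin²(Δφ/2)+cosφ1·cosφ2·sin²(Δλ/2)=0.2301380915; c=2·atan2(√a, √(1-a))=1.000687322; dist=6371·c=6375.379 ≈ 6375.4 km; running total=16240.3 km
Leg 2 bearing: y=sinΔλ·cosφ2=0.70284206, x=cosφ1·sinφ2-sinφ1·cosφ2·cosΔλ=0.46336944; θ=atan2(y, x)=56.6039° ≈ 56.6°
Leg 3: φ1=0.7035789, φ2=0.7937688, Δφ=0.0901899, Δλ=0.9769830 rad; a=sin²(Δφ/2)+cosφ1·cosφ2·sin²(Δλ/2)=0.1197839972; c=2·atan2(√a, √(1-a))=0.706818251; dist=6371·c=4503.139 ≈ 4503.1 km; running total=20743.4 km
Leg 3 bearing: y=sinΔλ·cosφ2=0.58113317, x=cosφ1·sinφ2-sinφ1·cosφ2·cosΔλ=0.28987480; θ=atan2(y, x)=63.4895° ≈ 63.5°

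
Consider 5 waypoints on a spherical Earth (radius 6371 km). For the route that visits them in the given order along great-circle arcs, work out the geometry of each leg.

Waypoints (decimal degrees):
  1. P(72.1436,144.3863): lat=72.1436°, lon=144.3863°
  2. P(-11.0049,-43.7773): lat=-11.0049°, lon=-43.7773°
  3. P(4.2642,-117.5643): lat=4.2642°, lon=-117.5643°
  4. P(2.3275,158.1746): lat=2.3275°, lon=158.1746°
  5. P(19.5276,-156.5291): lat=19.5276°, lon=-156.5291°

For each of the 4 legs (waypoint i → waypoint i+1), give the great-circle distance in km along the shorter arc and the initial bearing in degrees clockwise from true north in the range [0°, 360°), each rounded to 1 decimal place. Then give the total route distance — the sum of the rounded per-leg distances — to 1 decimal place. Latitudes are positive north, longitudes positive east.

Leg 1: dist=13194.6 km, bearing=9.1°
Leg 2: dist=8337.6 km, bearing=277.5°
Leg 3: dist=9352.4 km, bearing=271.9°
Leg 4: dist=5278.2 km, bearing=65.4°
Total: 36162.8 km

Leg 1: φ1=1.2591434, φ2=-0.1920717, Δφ=-1.4512151, Δλ=-3.2840744 rad; a=sin²(Δφ/2)+cosφ1·cosφ2·sin²(Δλ/2)=0.7398204354; c=2·atan2(√a, √(1-a))=2.071041713; dist=6371·c=13194.607 ≈ 13194.6 km; running total=13194.6 km
Leg 1 bearing: y=sinΔλ·cosφ2=0.13938884, x=cosφ1·sinφ2-sinφ1·cosφ2·cosΔλ=0.86632291; θ=atan2(y, x)=9.1404° ≈ 9.1°
Leg 2: φ1=-0.1920717, φ2=0.0744243, Δφ=0.2664961, Δλ=-1.2878261 rad; a=sin²(Δφ/2)+cosφ1·cosφ2·sin²(Δλ/2)=0.3704390471; c=2·atan2(√a, √(1-a))=1.308683381; dist=6371·c=8337.622 ≈ 8337.6 km; running total=21532.2 km
Leg 2 bearing: y=sinΔλ·cosφ2=-0.95757224, x=cosφ1·sinφ2-sinφ1·cosφ2·cosΔλ=0.12613979; θ=atan2(y, x)=-82.4957° <0 so +360° → 277.5043° ≈ 277.5°
Leg 3: φ1=0.0744243, φ2=0.0406225, Δφ=-0.0338018, Δλ=4.8125517 rad; a=sin²(Δφ/2)+cosφ1·cosφ2·sin²(Δλ/2)=0.4486720435; c=2·atan2(√a, √(1-a))=1.467959251; dist=6371·c=9352.368 ≈ 9352.4 km; running total=30884.6 km
Leg 3 bearing: y=sinΔλ·cosφ2=-0.99416706, x=cosφ1·sinφ2-sinφ1·cosφ2·cosΔλ=0.03306986; θ=atan2(y, x)=-88.0948° <0 so +360° → 271.9052° ≈ 271.9°
Leg 4: φ1=0.0406225, φ2=0.3408209, Δφ=0.3001984, Δλ=-5.4926157 rad; a=sin²(Δφ/2)+cosφ1·cosφ2·sin²(Δλ/2)=0.1619965220; c=2·atan2(√a, √(1-a))=0.828465995; dist=6371·c=5278.157 ≈ 5278.2 km; running total=36162.8 km
Leg 4 bearing: y=sinΔλ·cosφ2=0.66987189, x=cosφ1·sinφ2-sinφ1·cosφ2·cosΔλ=0.30706065; θ=atan2(y, x)=65.3739° ≈ 65.4°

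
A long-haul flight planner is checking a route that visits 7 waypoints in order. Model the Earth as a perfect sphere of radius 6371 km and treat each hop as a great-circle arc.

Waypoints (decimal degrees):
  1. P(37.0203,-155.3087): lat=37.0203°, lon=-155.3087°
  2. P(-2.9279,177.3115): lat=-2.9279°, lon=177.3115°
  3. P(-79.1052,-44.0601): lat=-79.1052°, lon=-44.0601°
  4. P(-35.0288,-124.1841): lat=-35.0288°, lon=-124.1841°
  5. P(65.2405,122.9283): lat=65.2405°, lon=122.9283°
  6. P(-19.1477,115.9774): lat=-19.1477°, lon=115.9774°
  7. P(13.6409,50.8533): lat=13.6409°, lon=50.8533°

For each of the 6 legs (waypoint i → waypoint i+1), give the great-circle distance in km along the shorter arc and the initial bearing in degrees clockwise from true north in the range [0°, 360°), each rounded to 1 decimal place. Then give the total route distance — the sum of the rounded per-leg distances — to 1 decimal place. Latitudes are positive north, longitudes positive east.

Leg 1: dist=5267.0 km, bearing=218.6°
Leg 2: dist=10591.3 km, bearing=172.8°
Leg 3: dist=5985.6 km, bearing=272.1°
Leg 4: dist=14554.3 km, bearing=329.3°
Leg 5: dist=9402.2 km, bearing=186.6°
Leg 6: dist=8007.4 km, bearing=292.0°
Total: 53807.8 km

Leg 1: φ1=0.6461261, φ2=-0.0511015, Δφ=-0.6972276, Δλ=5.8053176 rad; a=sin²(Δφ/2)+cosφ1·cosφ2·sin²(Δλ/2)=0.1613495879; c=2·atan2(√a, √(1-a))=0.826708740; dist=6371·c=5266.961 ≈ 5267.0 km; running total=5267.0 km
Leg 1 bearing: y=sinΔλ·cosφ2=-0.45928642, x=cosφ1·sinφ2-sinφ1·cosφ2·cosΔλ=-0.57473436; θ=atan2(y, x)=-141.3707° <0 so +360° → 218.6293° ≈ 218.6°
Leg 2: φ1=-0.0511015, φ2=-1.3806462, Δφ=-1.3295447, Δλ=-3.8636633 rad; a=sin²(Δφ/2)+cosφ1·cosφ2·sin²(Δλ/2)=0.5457469600; c=2·atan2(√a, √(1-a))=1.662418381; dist=6371·c=10591.268 ≈ 10591.3 km; running total=15858.3 km
Leg 2 bearing: y=sinΔλ·cosφ2=0.12492183, x=cosφ1·sinφ2-sinφ1·cosφ2·cosΔλ=-0.98793896; θ=atan2(y, x)=172.7934° ≈ 172.8°
Leg 3: φ1=-1.3806462, φ2=-0.6113679, Δφ=0.7692783, Δλ=-1.3984276 rad; a=sin²(Δφ/2)+cosφ1·cosφ2·sin²(Δλ/2)=0.2049059262; c=2·atan2(√a, √(1-a))=0.939504438; dist=6371·c=5985.583 ≈ 5985.6 km; running total=21843.9 km
Leg 3 bearing: y=sinΔλ·cosφ2=-0.80672910, x=cosφ1·sinφ2-sinφ1·cosφ2·cosΔλ=0.02942973; θ=atan2(y, x)=-87.9108° <0 so +360° → 272.0892° ≈ 272.1°
Leg 4: φ1=-0.6113679, φ2=1.1386615, Δφ=1.7500294, Δλ=4.3129250 rad; a=sin²(Δφ/2)+cosφ1·cosφ2·sin²(Δλ/2)=0.8273023242; c=2·atan2(√a, √(1-a))=2.284455857; dist=6371·c=14554.268 ≈ 14554.3 km; running total=36398.2 km
Leg 4 bearing: y=sinΔλ·cosφ2=-0.38583720, x=cosφ1·sinφ2-sinφ1·cosφ2·cosΔλ=0.65009415; θ=atan2(y, x)=-30.6895° <0 so +360° → 329.3105° ≈ 329.3°
Leg 5: φ1=1.1386615, φ2=-0.3341904, Δφ=-1.4728519, Δλ=-0.1213161 rad; a=sin²(Δφ/2)+cosφ1·cosφ2·sin²(Δλ/2)=0.4525600013; c=2·atan2(√a, √(1-a))=1.475773395; dist=6371·c=9402.152 ≈ 9402.2 km; running total=45800.4 km
Leg 5 bearing: y=sinΔλ·cosφ2=-0.11432351, x=cosφ1·sinφ2-sinφ1·cosφ2·cosΔλ=-0.98890238; θ=atan2(y, x)=-173.4055° <0 so +360° → 186.5945° ≈ 186.6°
Leg 6: φ1=-0.3341904, φ2=0.2380786, Δφ=0.5722690, Δλ=-1.1366300 rad; a=sin²(Δφ/2)+cosφ1·cosφ2·sin²(Δλ/2)=0.3455910862; c=2·atan2(√a, √(1-a))=1.256846471; dist=6371·c=8007.369 ≈ 8007.4 km; running total=53807.8 km
Leg 6 bearing: y=sinΔλ·cosφ2=-0.88163096, x=cosφ1·sinφ2-sinφ1·cosφ2·cosΔλ=0.35687309; θ=atan2(y, x)=-67.9625° <0 so +360° → 292.0375° ≈ 292.0°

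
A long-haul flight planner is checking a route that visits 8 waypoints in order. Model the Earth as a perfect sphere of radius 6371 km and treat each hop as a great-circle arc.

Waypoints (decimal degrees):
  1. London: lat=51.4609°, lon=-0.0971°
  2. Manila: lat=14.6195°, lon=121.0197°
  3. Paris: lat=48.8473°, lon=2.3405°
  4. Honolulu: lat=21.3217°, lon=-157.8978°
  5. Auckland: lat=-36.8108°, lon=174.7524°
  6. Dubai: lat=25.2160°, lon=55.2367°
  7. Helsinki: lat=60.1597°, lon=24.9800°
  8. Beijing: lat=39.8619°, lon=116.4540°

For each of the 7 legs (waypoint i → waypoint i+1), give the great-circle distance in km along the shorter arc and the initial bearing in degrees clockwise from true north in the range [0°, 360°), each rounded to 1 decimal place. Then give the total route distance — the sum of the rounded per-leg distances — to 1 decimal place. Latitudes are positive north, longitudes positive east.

Leg 1: dist=10736.3 km, bearing=56.5°
Leg 2: dist=10745.3 km, bearing=324.5°
Leg 3: dist=11969.7 km, bearing=340.7°
Leg 4: dist=7072.3 km, bearing=204.2°
Leg 5: dist=14204.3 km, bearing=275.4°
Leg 6: dist=4523.1 km, bearing=337.4°
Leg 7: dist=6326.7 km, bearing=66.3°
Total: 65577.7 km

Leg 1: φ1=0.8981621, φ2=0.2551584, Δφ=-0.6430037, Δλ=2.1138869 rad; a=sin²(Δφ/2)+cosφ1·cosφ2·sin²(Δλ/2)=0.5570675291; c=2·atan2(√a, √(1-a))=1.685180652; dist=6371·c=10736.286 ≈ 10736.3 km; running total=10736.3 km
Leg 1 bearing: y=sinΔλ·cosφ2=0.82839742, x=cosφ1·sinφ2-sinφ1·cosφ2·cosΔλ=0.54838938; θ=atan2(y, x)=56.4959° ≈ 56.5°
Leg 2: φ1=0.2551584, φ2=0.8525462, Δφ=0.5973878, Δλ=-2.0713428 rad; a=sin²(Δφ/2)+cosφ1·cosφ2·sin²(Δλ/2)=0.5577697913; c=2·atan2(√a, √(1-a))=1.686594530; dist=6371·c=10745.294 ≈ 10745.3 km; running total=21481.6 km
Leg 2 bearing: y=sinΔλ·cosφ2=-0.57733658, x=cosφ1·sinφ2-sinφ1·cosφ2·cosΔλ=0.80829022; θ=atan2(y, x)=-35.5370° <0 so +360° → 324.4630° ≈ 324.5°
Leg 3: φ1=0.8525462, φ2=0.3721339, Δφ=-0.4804123, Δλ=-2.7966859 rad; a=sin²(Δφ/2)+cosφ1·cosφ2·sin²(Δλ/2)=0.6515720047; c=2·atan2(√a, √(1-a))=1.878786514; dist=6371·c=11969.749 ≈ 11969.7 km; running total=33451.3 km
Leg 3 bearing: y=sinΔλ·cosφ2=-0.31496656, x=cosφ1·sinφ2-sinφ1·cosφ2·cosΔλ=0.89938856; θ=atan2(y, x)=-19.3003° <0 so +360° → 340.6997° ≈ 340.7°
Leg 4: φ1=0.3721339, φ2=-0.6424697, Δφ=-1.0146035, Δλ=5.8058412 rad; a=sin²(Δφ/2)+cosφ1·cosφ2·sin²(Δλ/2)=0.2777061322; c=2·atan2(√a, √(1-a))=1.110082371; dist=6371·c=7072.335 ≈ 7072.3 km; running total=40523.6 km
Leg 4 bearing: y=sinΔλ·cosφ2=-0.36782152, x=cosφ1·sinφ2-sinφ1·cosφ2·cosΔλ=-0.81673072; θ=atan2(y, x)=-155.7552° <0 so +360° → 204.2448° ≈ 204.2°
Leg 5: φ1=-0.6424697, φ2=0.4401022, Δφ=1.0825719, Δλ=-2.0859425 rad; a=sin²(Δφ/2)+cosφ1·cosφ2·sin²(Δλ/2)=0.8060577063; c=2·atan2(√a, √(1-a))=2.229529292; dist=6371·c=14204.331 ≈ 14204.3 km; running total=54727.9 km
Leg 5 bearing: y=sinΔλ·cosφ2=-0.78729576, x=cosφ1·sinφ2-sinφ1·cosφ2·cosΔλ=0.07402776; θ=atan2(y, x)=-84.6284° <0 so +360° → 275.3716° ≈ 275.4°
Leg 6: φ1=0.4401022, φ2=1.0499848, Δφ=0.6098826, Δλ=-0.5280790 rad; a=sin²(Δφ/2)+cosφ1·cosφ2·sin²(Δλ/2)=0.1208041132; c=2·atan2(√a, √(1-a))=0.709954132; dist=6371·c=4523.118 ≈ 4523.1 km; running total=59251.0 km
Leg 6 bearing: y=sinΔλ·cosφ2=-0.25072023, x=cosφ1·sinφ2-sinφ1·cosφ2·cosΔλ=0.60164880; θ=atan2(y, x)=-22.6226° <0 so +360° → 337.3774° ≈ 337.4°
Leg 7: φ1=1.0499848, φ2=0.6957214, Δφ=-0.3542634, Δλ=1.5965225 rad; a=sin²(Δφ/2)+cosφ1·cosφ2·sin²(Δλ/2)=0.2269319786; c=2·atan2(√a, √(1-a))=0.993051660; dist=6371·c=6326.732 ≈ 6326.7 km; running total=65577.7 km
Leg 7 bearing: y=sinΔλ·cosφ2=0.76733753, x=cosφ1·sinφ2-sinφ1·cosφ2·cosΔλ=0.33604841; θ=atan2(y, x)=66.3494° ≈ 66.3°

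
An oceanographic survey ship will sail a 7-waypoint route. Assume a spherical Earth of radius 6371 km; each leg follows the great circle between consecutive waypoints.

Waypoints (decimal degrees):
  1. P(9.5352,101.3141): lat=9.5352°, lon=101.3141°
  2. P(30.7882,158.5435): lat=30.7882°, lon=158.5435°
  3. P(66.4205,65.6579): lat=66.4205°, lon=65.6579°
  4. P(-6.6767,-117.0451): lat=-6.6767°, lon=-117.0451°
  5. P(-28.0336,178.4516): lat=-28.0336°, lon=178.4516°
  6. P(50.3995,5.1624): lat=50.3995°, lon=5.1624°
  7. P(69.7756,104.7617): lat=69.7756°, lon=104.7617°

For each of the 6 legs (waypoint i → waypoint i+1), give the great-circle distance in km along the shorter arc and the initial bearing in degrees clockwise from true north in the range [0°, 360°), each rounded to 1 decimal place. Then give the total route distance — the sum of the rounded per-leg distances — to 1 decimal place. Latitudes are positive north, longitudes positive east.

Leg 1: dist=6347.8 km, bearing=59.4°
Leg 2: dist=7020.7 km, bearing=333.4°
Leg 3: dist=13368.6 km, bearing=3.1°
Leg 4: dist=7161.4 km, bearing=242.1°
Leg 5: dist=17464.3 km, bearing=349.0°
Leg 6: dist=5189.0 km, bearing=27.9°
Total: 56551.8 km

Leg 1: φ1=0.1664206, φ2=0.5373555, Δφ=0.3709348, Δλ=0.9988415 rad; a=sin²(Δφ/2)+cosφ1·cosφ2·sin²(Δλ/2)=0.2283198905; c=2·atan2(√a, √(1-a))=0.996361733; dist=6371·c=6347.821 ≈ 6347.8 km; running total=6347.8 km
Leg 1 bearing: y=sinΔλ·cosφ2=0.72234032, x=cosφ1·sinφ2-sinφ1·cosφ2·cosΔλ=0.42776644; θ=atan2(y, x)=59.3662° ≈ 59.4°
Leg 2: φ1=0.5373555, φ2=1.1592564, Δφ=0.6219010, Δλ=-1.6211595 rad; a=sin²(Δφ/2)+cosφ1·cosφ2·sin²(Δλ/2)=0.2740857731; c=2·atan2(√a, √(1-a))=1.101982454; dist=6371·c=7020.730 ≈ 7020.7 km; running total=13368.5 km
Leg 2 bearing: y=sinΔλ·cosφ2=-0.39951393, x=cosφ1·sinφ2-sinφ1·cosφ2·cosΔλ=0.79764633; θ=atan2(y, x)=-26.6047° <0 so +360° → 333.3953° ≈ 333.4°
Leg 3: φ1=1.1592564, φ2=-0.1165304, Δφ=-1.2757868, Δλ=-3.1887689 rad; a=sin²(Δφ/2)+cosφ1·cosφ2·sin²(Δλ/2)=0.7517127039; c=2·atan2(√a, √(1-a))=2.098354960; dist=6371·c=13368.619 ≈ 13368.6 km; running total=26737.1 km
Leg 3 bearing: y=sinΔλ·cosφ2=0.04683892, x=cosφ1·sinφ2-sinφ1·cosφ2·cosΔλ=0.86276820; θ=atan2(y, x)=3.1075° ≈ 3.1°
Leg 4: φ1=-0.1165304, φ2=-0.4892786, Δφ=-0.3727482, Δλ=5.1573903 rad; a=sin²(Δφ/2)+cosφ1·cosφ2·sin²(Δλ/2)=0.2839892083; c=2·atan2(√a, √(1-a))=1.124063187; dist=6371·c=7161.407 ≈ 7161.4 km; running total=33898.5 km
Leg 4 bearing: y=sinΔλ·cosφ2=-0.79670876, x=cosφ1·sinφ2-sinφ1·cosφ2·cosΔλ=-0.42262573; θ=atan2(y, x)=-117.9444° <0 so +360° → 242.0556° ≈ 242.1°
Leg 5: φ1=-0.4892786, φ2=0.8796372, Δφ=1.3689158, Δλ=-3.0244671 rad; a=sin²(Δφ/2)+cosφ1·cosφ2·sin²(Δλ/2)=0.9604589008; c=2·atan2(√a, √(1-a))=2.741225105; dist=6371·c=17464.345 ≈ 17464.3 km; running total=51362.8 km
Leg 5 bearing: y=sinΔλ·cosφ2=-0.07448884, x=cosφ1·sinφ2-sinφ1·cosφ2·cosΔλ=0.38257263; θ=atan2(y, x)=-11.0179° <0 so +360° → 348.9821° ≈ 349.0°
Leg 6: φ1=0.8796372, φ2=1.2178140, Δφ=0.3381767, Δλ=1.7383357 rad; a=sin²(Δφ/2)+cosφ1·cosφ2·sin²(Δλ/2)=0.1568717643; c=2·atan2(√a, √(1-a))=0.814466591; dist=6371·c=5188.967 ≈ 5189.0 km; running total=56551.8 km
Leg 6 bearing: y=sinΔλ·cosφ2=0.34085740, x=cosφ1·sinφ2-sinφ1·cosφ2·cosΔλ=0.64254828; θ=atan2(y, x)=27.9449° ≈ 27.9°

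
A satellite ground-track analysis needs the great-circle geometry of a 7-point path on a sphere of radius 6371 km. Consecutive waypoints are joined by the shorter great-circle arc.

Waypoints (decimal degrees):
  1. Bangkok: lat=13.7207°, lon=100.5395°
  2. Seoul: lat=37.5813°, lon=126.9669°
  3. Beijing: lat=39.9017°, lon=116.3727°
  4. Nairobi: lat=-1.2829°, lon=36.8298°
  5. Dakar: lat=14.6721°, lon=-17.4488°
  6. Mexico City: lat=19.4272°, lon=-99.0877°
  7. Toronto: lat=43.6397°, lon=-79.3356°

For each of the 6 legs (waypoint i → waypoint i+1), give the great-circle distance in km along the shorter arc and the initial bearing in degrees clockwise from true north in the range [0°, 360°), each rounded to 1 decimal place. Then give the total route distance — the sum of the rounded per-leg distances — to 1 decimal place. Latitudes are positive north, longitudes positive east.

Leg 1: dist=3722.8 km, bearing=39.7°
Leg 2: dist=953.7 km, bearing=289.0°
Leg 3: dist=9210.1 km, bearing=262.3°
Leg 4: dist=6228.4 km, bearing=288.7°
Leg 5: dist=8614.6 km, bearing=287.1°
Leg 6: dist=3260.5 km, bearing=30.0°
Total: 31990.1 km

Leg 1: φ1=0.2394714, φ2=0.6559174, Δφ=0.4164460, Δλ=0.4612451 rad; a=sin²(Δφ/2)+cosφ1·cosφ2·sin²(Δλ/2)=0.0829601163; c=2·atan2(√a, √(1-a))=0.584333816; dist=6371·c=3722.791 ≈ 3722.8 km; running total=3722.8 km
Leg 1 bearing: y=sinΔλ·cosφ2=0.35270779, x=cosφ1·sinφ2-sinφ1·cosφ2·cosΔλ=0.42415581; θ=atan2(y, x)=39.7453° ≈ 39.7°
Leg 2: φ1=0.6559174, φ2=0.6964160, Δφ=0.0404986, Δλ=-0.1849037 rad; a=sin²(Δφ/2)+cosφ1·cosφ2·sin²(Δλ/2)=0.0055915866; c=2·atan2(√a, √(1-a))=0.149693550; dist=6371·c=953.698 ≈ 953.7 km; running total=4676.5 km
Leg 2 bearing: y=sinΔλ·cosφ2=-0.14104123, x=cosφ1·sinφ2-sinφ1·cosφ2·cosΔλ=0.04846291; θ=atan2(y, x)=-71.0369° <0 so +360° → 288.9631° ≈ 289.0°
Leg 3: φ1=0.6964160, φ2=-0.0223908, Δφ=-0.7188069, Δλ=-1.3882855 rad; a=sin²(Δφ/2)+cosφ1·cosφ2·sin²(Δλ/2)=0.4375801713; c=2·atan2(√a, √(1-a))=1.445630104; dist=6371·c=9210.109 ≈ 9210.1 km; running total=13886.6 km
Leg 3 bearing: y=sinΔλ·cosφ2=-0.98314458, x=cosφ1·sinφ2-sinφ1·cosφ2·cosΔλ=-0.13357319; θ=atan2(y, x)=-97.7370° <0 so +360° → 262.2630° ≈ 262.3°
Leg 4: φ1=-0.0223908, φ2=0.2560765, Δφ=0.2784673, Δλ=-0.9473403 rad; a=sin²(Δφ/2)+cosφ1·cosφ2·sin²(Δλ/2)=0.2205031938; c=2·atan2(√a, √(1-a))=0.977624750; dist=6371·c=6228.447 ≈ 6228.4 km; running total=20115.0 km
Leg 4 bearing: y=sinΔλ·cosφ2=-0.78539156, x=cosφ1·sinφ2-sinφ1·cosφ2·cosΔλ=0.26586883; θ=atan2(y, x)=-71.2981° <0 so +360° → 288.7019° ≈ 288.7°
Leg 5: φ1=0.2560765, φ2=0.3390686, Δφ=0.0829922, Δλ=-1.4248676 rad; a=sin²(Δφ/2)+cosφ1·cosφ2·sin²(Δλ/2)=0.3915469588; c=2·atan2(√a, √(1-a))=1.352152351; dist=6371·c=8614.563 ≈ 8614.6 km; running total=28729.6 km
Leg 5 bearing: y=sinΔλ·cosφ2=-0.93304130, x=cosφ1·sinφ2-sinφ1·cosφ2·cosΔλ=0.28702907; θ=atan2(y, x)=-72.9007° <0 so +360° → 287.0993° ≈ 287.1°
Leg 6: φ1=0.3390686, φ2=0.7616564, Δφ=0.4225878, Δλ=0.3447392 rad; a=sin²(Δφ/2)+cosφ1·cosφ2·sin²(Δλ/2)=0.0640622930; c=2·atan2(√a, √(1-a))=0.511777460; dist=6371·c=3260.534 ≈ 3260.5 km; running total=31990.1 km
Leg 6 bearing: y=sinΔλ·cosφ2=0.24457322, x=cosφ1·sinφ2-sinφ1·cosφ2·cosΔλ=0.42428434; θ=atan2(y, x)=29.9607° ≈ 30.0°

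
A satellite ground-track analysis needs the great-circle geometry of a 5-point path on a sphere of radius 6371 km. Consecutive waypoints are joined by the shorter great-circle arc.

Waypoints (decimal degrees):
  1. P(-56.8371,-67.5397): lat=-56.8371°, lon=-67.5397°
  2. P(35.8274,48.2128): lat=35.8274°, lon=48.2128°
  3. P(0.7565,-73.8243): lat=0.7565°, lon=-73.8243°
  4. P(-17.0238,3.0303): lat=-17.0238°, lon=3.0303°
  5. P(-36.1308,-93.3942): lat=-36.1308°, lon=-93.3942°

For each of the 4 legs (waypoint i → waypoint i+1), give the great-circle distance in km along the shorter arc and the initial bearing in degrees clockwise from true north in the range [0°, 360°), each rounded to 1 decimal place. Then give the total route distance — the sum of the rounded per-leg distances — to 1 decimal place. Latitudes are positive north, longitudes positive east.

Leg 1: dist=14795.1 km, bearing=88.0°
Leg 2: dist=12785.4 km, bearing=290.8°
Leg 3: dist=8636.3 km, bearing=107.6°
Leg 4: dist=9457.6 km, bearing=233.7°
Total: 45674.4 km

Leg 1: φ1=-0.9919945, φ2=0.6253061, Δφ=1.6173006, Δλ=2.0202622 rad; a=sin²(Δφ/2)+cosφ1·cosφ2·sin²(Δλ/2)=0.8413522688; c=2·atan2(√a, √(1-a))=2.322253916; dist=6371·c=14795.080 ≈ 14795.1 km; running total=14795.1 km
Leg 1 bearing: y=sinΔλ·cosφ2=0.73025634, x=cosφ1·sinφ2-sinφ1·cosφ2·cosΔλ=0.02530202; θ=atan2(y, x)=88.0156° ≈ 88.0°
Leg 2: φ1=0.6253061, φ2=0.0132034, Δφ=-0.6121027, Δλ=-2.1299492 rad; a=sin²(Δφ/2)+cosφ1·cosφ2·sin²(Δλ/2)=0.7111646813; c=2·atan2(√a, √(1-a))=2.006809898; dist=6371·c=12785.386 ≈ 12785.4 km; running total=27580.5 km
Leg 2 bearing: y=sinΔλ·cosφ2=-0.84763090, x=cosφ1·sinφ2-sinφ1·cosφ2·cosΔλ=0.32118495; θ=atan2(y, x)=-69.2473° <0 so +360° → 290.7527° ≈ 290.8°
Leg 3: φ1=0.0132034, φ2=-0.2971214, Δφ=-0.3103248, Δλ=1.3413658 rad; a=sin²(Δφ/2)+cosφ1·cosφ2·sin²(Δλ/2)=0.3932131696; c=2·atan2(√a, √(1-a))=1.355564757; dist=6371·c=8636.303 ≈ 8636.3 km; running total=36216.8 km
Leg 3 bearing: y=sinΔλ·cosφ2=0.93112747, x=cosφ1·sinφ2-sinφ1·cosφ2·cosΔλ=-0.29561450; θ=atan2(y, x)=107.6136° ≈ 107.6°
Leg 4: φ1=-0.2971214, φ2=-0.6306014, Δφ=-0.3334801, Δλ=-1.6829250 rad; a=sin²(Δφ/2)+cosφ1·cosφ2·sin²(Δλ/2)=0.4568941284; c=2·atan2(√a, √(1-a))=1.484477431; dist=6371·c=9457.606 ≈ 9457.6 km; running total=45674.4 km
Leg 4 bearing: y=sinΔλ·cosφ2=-0.80260098, x=cosφ1·sinφ2-sinφ1·cosφ2·cosΔλ=-0.59025350; θ=atan2(y, x)=-126.3317° <0 so +360° → 233.6683° ≈ 233.7°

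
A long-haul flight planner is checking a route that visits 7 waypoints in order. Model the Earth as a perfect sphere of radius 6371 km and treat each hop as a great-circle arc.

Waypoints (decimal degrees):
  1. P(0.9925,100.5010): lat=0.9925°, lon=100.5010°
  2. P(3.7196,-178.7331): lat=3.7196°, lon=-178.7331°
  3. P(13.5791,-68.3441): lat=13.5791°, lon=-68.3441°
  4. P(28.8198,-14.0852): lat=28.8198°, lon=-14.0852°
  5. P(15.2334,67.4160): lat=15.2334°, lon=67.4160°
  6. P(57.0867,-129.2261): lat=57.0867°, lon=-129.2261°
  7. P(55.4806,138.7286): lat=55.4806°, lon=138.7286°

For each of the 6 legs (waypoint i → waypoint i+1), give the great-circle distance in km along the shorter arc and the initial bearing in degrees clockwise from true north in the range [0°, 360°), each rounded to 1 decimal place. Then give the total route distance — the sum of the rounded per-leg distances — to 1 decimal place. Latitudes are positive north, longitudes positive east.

Leg 1: φ1=0.0173224, φ2=0.0649193, Δφ=0.0475969, Δλ=-4.8735544 rad; a=sin²(Δφ/2)+cosφ1·cosφ2·sin²(Δλ/2)=0.4193848411; c=2·atan2(√a, √(1-a))=1.408859173; dist=6371·c=8975.842 ≈ 8975.8 km; running total=8975.8 km
Leg 1 bearing: y=sinΔλ·cosφ2=0.98496172, x=cosφ1·sinφ2-sinφ1·cosφ2·cosΔλ=0.06209024; θ=atan2(y, x)=86.3929° ≈ 86.4°
Leg 2: φ1=0.0649193, φ2=0.2370000, Δφ=0.1720807, Δλ=1.9266515 rad; a=sin²(Δφ/2)+cosφ1·cosφ2·sin²(Δλ/2)=0.6613542400; c=2·atan2(√a, √(1-a))=1.899386002; dist=6371·c=12100.988 ≈ 12101.0 km; running total=21076.8 km
Leg 2 bearing: y=sinΔλ·cosφ2=0.91114691, x=cosφ1·sinφ2-sinφ1·cosφ2·cosΔλ=0.25626266; θ=atan2(y, x)=74.2912° ≈ 74.3°
Leg 3: φ1=0.2370000, φ2=0.5030004, Δφ=0.2660004, Δλ=0.9469965 rad; a=sin²(Δφ/2)+cosφ1·cosφ2·sin²(Δλ/2)=0.1946753906; c=2·atan2(√a, √(1-a))=0.913916172; dist=6371·c=5822.560 ≈ 5822.6 km; running total=26899.4 km
Leg 3 bearing: y=sinΔλ·cosφ2=0.71113205, x=cosφ1·sinφ2-sinφ1·cosφ2·cosΔλ=0.34842322; θ=atan2(y, x)=63.8972° ≈ 63.9°
Leg 4: φ1=0.5030004, φ2=0.2658730, Δφ=-0.2371274, Δλ=1.4224643 rad; a=sin²(Δφ/2)+cosφ1·cosφ2·sin²(Δλ/2)=0.3742024212; c=2·atan2(√a, √(1-a))=1.316468249; dist=6371·c=8387.219 ≈ 8387.2 km; running total=35286.6 km
Leg 4 bearing: y=sinΔλ·cosφ2=0.95426828, x=cosφ1·sinφ2-sinφ1·cosφ2·cosΔλ=0.16146801; θ=atan2(y, x)=80.3962° ≈ 80.4°
Leg 5: φ1=0.2658730, φ2=0.9963509, Δφ=0.7304779, Δλ=-3.4320521 rad; a=sin²(Δφ/2)+cosφ1·cosφ2·sin²(Δλ/2)=0.6408690606; c=2·atan2(√a, √(1-a))=1.856401458; dist=6371·c=11827.134 ≈ 11827.1 km; running total=47113.7 km
Leg 5 bearing: y=sinΔλ·cosφ2=0.15561688, x=cosφ1·sinφ2-sinφ1·cosφ2·cosΔλ=0.94678774; θ=atan2(y, x)=9.3339° ≈ 9.3°
Leg 6: φ1=0.9963509, φ2=0.9683191, Δφ=-0.0280317, Δλ=4.6766918 rad; a=sin²(Δφ/2)+cosφ1·cosφ2·sin²(Δλ/2)=0.1596508908; c=2·atan2(√a, √(1-a))=0.822080998; dist=6371·c=5237.478 ≈ 5237.5 km; running total=52351.2 km
Leg 6 bearing: y=sinΔλ·cosφ2=-0.56632423, x=cosφ1·sinφ2-sinφ1·cosφ2·cosΔλ=0.46467925; θ=atan2(y, x)=-50.6305° <0 so +360° → 309.3695° ≈ 309.4°

Leg 1: dist=8975.8 km, bearing=86.4°
Leg 2: dist=12101.0 km, bearing=74.3°
Leg 3: dist=5822.6 km, bearing=63.9°
Leg 4: dist=8387.2 km, bearing=80.4°
Leg 5: dist=11827.1 km, bearing=9.3°
Leg 6: dist=5237.5 km, bearing=309.4°
Total: 52351.2 km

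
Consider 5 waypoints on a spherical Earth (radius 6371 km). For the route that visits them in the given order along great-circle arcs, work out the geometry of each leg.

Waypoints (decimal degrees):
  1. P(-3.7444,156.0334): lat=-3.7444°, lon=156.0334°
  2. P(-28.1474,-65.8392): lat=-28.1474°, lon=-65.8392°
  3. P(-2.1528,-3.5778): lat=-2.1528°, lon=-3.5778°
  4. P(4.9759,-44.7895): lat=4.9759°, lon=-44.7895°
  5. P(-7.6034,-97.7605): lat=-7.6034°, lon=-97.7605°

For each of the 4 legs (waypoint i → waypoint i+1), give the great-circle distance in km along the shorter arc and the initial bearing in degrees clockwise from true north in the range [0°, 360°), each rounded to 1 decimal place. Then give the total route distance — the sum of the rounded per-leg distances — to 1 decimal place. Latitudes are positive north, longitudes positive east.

Leg 1: dist=14303.6 km, bearing=131.1°
Leg 2: dist=7191.0 km, bearing=78.1°
Leg 3: dist=4646.2 km, bearing=279.9°
Leg 4: dist=6040.6 km, bearing=256.9°
Total: 32181.4 km

Leg 1: φ1=-0.0653521, φ2=-0.4912648, Δφ=-0.4259127, Δλ=-3.8724074 rad; a=sin²(Δφ/2)+cosφ1·cosφ2·sin²(Δλ/2)=0.8121797765; c=2·atan2(√a, √(1-a))=2.245107700; dist=6371·c=14303.581 ≈ 14303.6 km; running total=14303.6 km
Leg 1 bearing: y=sinΔλ·cosφ2=0.58853869, x=cosφ1·sinφ2-sinφ1·cosφ2·cosΔλ=-0.51361207; θ=atan2(y, x)=131.1109° ≈ 131.1°
Leg 2: φ1=-0.4912648, φ2=-0.0375734, Δφ=0.4536914, Δλ=1.0866664 rad; a=sin²(Δφ/2)+cosφ1·cosφ2·sin²(Δλ/2)=0.2860873172; c=2·atan2(√a, √(1-a))=1.128710862; dist=6371·c=7191.017 ≈ 7191.0 km; running total=21494.6 km
Leg 2 bearing: y=sinΔλ·cosφ2=0.88445557, x=cosφ1·sinφ2-sinφ1·cosφ2·cosΔλ=0.18628955; θ=atan2(y, x)=78.1059° ≈ 78.1°
Leg 3: φ1=-0.0375734, φ2=0.0868458, Δφ=0.1244193, Δλ=-0.7192799 rad; a=sin²(Δφ/2)+cosφ1·cosφ2·sin²(Δλ/2)=0.1271709718; c=2·atan2(√a, √(1-a))=0.729274445; dist=6371·c=4646.207 ≈ 4646.2 km; running total=26140.8 km
Leg 3 bearing: y=sinΔλ·cosφ2=-0.65636009, x=cosφ1·sinφ2-sinφ1·cosφ2·cosΔλ=0.11482811; θ=atan2(y, x)=-80.0767° <0 so +360° → 279.9233° ≈ 279.9°
Leg 4: φ1=0.0868458, φ2=-0.1327044, Δφ=-0.2195502, Δλ=-0.9245184 rad; a=sin²(Δφ/2)+cosφ1·cosφ2·sin²(Δλ/2)=0.2084009792; c=2·atan2(√a, √(1-a))=0.948136299; dist=6371·c=6040.576 ≈ 6040.6 km; running total=32181.4 km
Leg 4 bearing: y=sinΔλ·cosφ2=-0.79131163, x=cosφ1·sinφ2-sinφ1·cosφ2·cosΔλ=-0.18359180; θ=atan2(y, x)=-103.0621° <0 so +360° → 256.9379° ≈ 256.9°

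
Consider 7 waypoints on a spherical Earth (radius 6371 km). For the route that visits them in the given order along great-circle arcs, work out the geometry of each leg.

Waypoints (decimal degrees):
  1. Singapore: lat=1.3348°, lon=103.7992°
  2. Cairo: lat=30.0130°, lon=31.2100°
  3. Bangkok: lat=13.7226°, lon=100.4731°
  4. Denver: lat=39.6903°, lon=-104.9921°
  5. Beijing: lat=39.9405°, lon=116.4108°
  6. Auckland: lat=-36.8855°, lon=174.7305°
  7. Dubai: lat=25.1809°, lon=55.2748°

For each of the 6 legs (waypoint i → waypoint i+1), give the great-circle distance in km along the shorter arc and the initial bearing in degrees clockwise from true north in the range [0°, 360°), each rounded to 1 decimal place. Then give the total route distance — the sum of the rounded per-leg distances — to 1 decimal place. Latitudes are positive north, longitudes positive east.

Leg 1: dist=8261.3 km, bearing=300.9°
Leg 2: dist=7270.6 km, bearing=87.9°
Leg 3: dist=13517.1 km, bearing=22.8°
Leg 4: dist=10214.9 km, bearing=329.5°
Leg 5: dist=10410.9 km, bearing=137.0°
Leg 6: dist=14197.9 km, bearing=275.3°
Total: 63872.7 km

Leg 1: φ1=0.0232967, φ2=0.5238257, Δφ=0.5005290, Δλ=-1.2669205 rad; a=sin²(Δφ/2)+cosφ1·cosφ2·sin²(Δλ/2)=0.3646598594; c=2·atan2(√a, √(1-a))=1.296696704; dist=6371·c=8261.255 ≈ 8261.3 km; running total=8261.3 km
Leg 1 bearing: y=sinΔλ·cosφ2=-0.82623927, x=cosφ1·sinφ2-sinφ1·cosφ2·cosΔλ=0.49402516; θ=atan2(y, x)=-59.1239° <0 so +360° → 300.8761° ≈ 300.9°
Leg 2: φ1=0.5238257, φ2=0.2395046, Δφ=-0.2843211, Δλ=1.2088691 rad; a=sin²(Δφ/2)+cosφ1·cosφ2·sin²(Δλ/2)=0.2917473601; c=2·atan2(√a, √(1-a))=1.141198420; dist=6371·c=7270.575 ≈ 7270.6 km; running total=15531.9 km
Leg 2 bearing: y=sinΔλ·cosφ2=0.90852103, x=cosφ1·sinφ2-sinφ1·cosφ2·cosΔλ=0.03336006; θ=atan2(y, x)=87.8971° ≈ 87.9°
Leg 3: φ1=0.2395046, φ2=0.6927264, Δφ=0.4532219, Δλ=-3.5860442 rad; a=sin²(Δφ/2)+cosφ1·cosφ2·sin²(Δλ/2)=0.7617089024; c=2·atan2(√a, √(1-a))=2.121653508; dist=6371·c=13517.054 ≈ 13517.1 km; running total=29049.0 km
Leg 3 bearing: y=sinΔλ·cosφ2=0.33085969, x=cosφ1·sinφ2-sinφ1·cosφ2·cosΔλ=0.78521696; θ=atan2(y, x)=22.8487° ≈ 22.8°
Leg 4: φ1=0.6927264, φ2=0.6970932, Δφ=0.0043668, Δλ=3.8642096 rad; a=sin²(Δφ/2)+cosφ1·cosφ2·sin²(Δλ/2)=0.5162692818; c=2·atan2(√a, √(1-a))=1.603340635; dist=6371·c=10214.883 ≈ 10214.9 km; running total=39263.9 km
Leg 4 bearing: y=sinΔλ·cosφ2=-0.50706455, x=cosφ1·sinφ2-sinφ1·cosφ2·cosΔλ=0.86129367; θ=atan2(y, x)=-30.4864° <0 so +360° → 329.5136° ≈ 329.5°
Leg 5: φ1=0.6970932, φ2=-0.6437734, Δφ=-1.3408667, Δλ=1.0178708 rad; a=sin²(Δφ/2)+cosφ1·cosφ2·sin²(Δλ/2)=0.5316359996; c=2·atan2(√a, √(1-a))=1.634110619; dist=6371·c=10410.919 ≈ 10410.9 km; running total=49674.8 km
Leg 5 bearing: y=sinΔλ·cosφ2=0.68065432, x=cosφ1·sinφ2-sinφ1·cosφ2·cosΔλ=-0.72986735; θ=atan2(y, x)=136.9982° ≈ 137.0°
Leg 6: φ1=-0.6437734, φ2=0.4394896, Δφ=1.0832630, Δλ=-2.0848953 rad; a=sin²(Δφ/2)+cosφ1·cosφ2·sin²(Δλ/2)=0.8056608302; c=2·atan2(√a, √(1-a))=2.228525909; dist=6371·c=14197.939 ≈ 14197.9 km; running total=63872.7 km
Leg 6 bearing: y=sinΔλ·cosφ2=-0.78798919, x=cosφ1·sinφ2-sinφ1·cosφ2·cosΔλ=0.07320430; θ=atan2(y, x)=-84.6924° <0 so +360° → 275.3076° ≈ 275.3°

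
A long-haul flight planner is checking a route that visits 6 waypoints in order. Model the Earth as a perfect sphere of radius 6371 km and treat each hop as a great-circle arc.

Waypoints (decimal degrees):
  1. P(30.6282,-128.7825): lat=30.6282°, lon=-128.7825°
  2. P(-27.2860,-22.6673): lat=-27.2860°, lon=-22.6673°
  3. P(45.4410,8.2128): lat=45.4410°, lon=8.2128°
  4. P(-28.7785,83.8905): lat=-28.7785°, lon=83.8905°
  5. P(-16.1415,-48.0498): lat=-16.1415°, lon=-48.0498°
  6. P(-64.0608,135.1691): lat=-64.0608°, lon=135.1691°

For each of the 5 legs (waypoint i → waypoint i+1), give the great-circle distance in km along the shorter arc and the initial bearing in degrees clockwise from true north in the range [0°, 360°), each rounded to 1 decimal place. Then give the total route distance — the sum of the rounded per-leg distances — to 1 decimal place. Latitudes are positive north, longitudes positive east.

Leg 1: φ1=0.5345629, φ2=-0.4762305, Δφ=-1.0107935, Δλ=1.8520596 rad; a=sin²(Δφ/2)+cosφ1·cosφ2·sin²(Δλ/2)=0.7229124327; c=2·atan2(√a, √(1-a))=2.032891890; dist=6371·c=12951.554 ≈ 12951.6 km; running total=12951.6 km
Leg 1 bearing: y=sinΔλ·cosφ2=0.85380715, x=cosφ1·sinφ2-sinφ1·cosφ2·cosΔλ=-0.26880019; θ=atan2(y, x)=107.4753° ≈ 107.5°
Leg 2: φ1=-0.4762305, φ2=0.7930951, Δφ=1.2693256, Δλ=0.5389594 rad; a=sin²(Δφ/2)+cosφ1·cosφ2·sin²(Δλ/2)=0.3957352485; c=2·atan2(√a, √(1-a))=1.360725160; dist=6371·c=8669.180 ≈ 8669.2 km; running total=21620.8 km
Leg 2 bearing: y=sinΔλ·cosφ2=0.36011368, x=cosφ1·sinφ2-sinφ1·cosφ2·cosΔλ=0.90930390; θ=atan2(y, x)=21.6052° ≈ 21.6°
Leg 3: φ1=0.7930951, φ2=-0.5022796, Δφ=-1.2953746, Δλ=1.3208250 rad; a=sin²(Δφ/2)+cosφ1·cosφ2·sin²(Δλ/2)=0.5954485209; c=2·atan2(√a, √(1-a))=1.762872240; dist=6371·c=11231.259 ≈ 11231.3 km; running total=32852.1 km
Leg 3 bearing: y=sinΔλ·cosφ2=0.84924575, x=cosφ1·sinφ2-sinφ1·cosφ2·cosΔλ=-0.49228038; θ=atan2(y, x)=120.0995° ≈ 120.1°
Leg 4: φ1=-0.5022796, φ2=-0.2817223, Δφ=0.2205573, Δλ=-2.3027927 rad; a=sin²(Δφ/2)+cosφ1·cosφ2·sin²(Δλ/2)=0.7144353938; c=2·atan2(√a, √(1-a))=2.014038727; dist=6371·c=12831.441 ≈ 12831.4 km; running total=45683.5 km
Leg 4 bearing: y=sinΔλ·cosφ2=-0.71451794, x=cosφ1·sinφ2-sinφ1·cosφ2·cosΔλ=-0.55275127; θ=atan2(y, x)=-127.7255° <0 so +360° → 232.2745° ≈ 232.3°
Leg 5: φ1=-0.2817223, φ2=-1.1180719, Δφ=-0.8363496, Δλ=3.1977731 rad; a=sin²(Δφ/2)+cosφ1·cosφ2·sin²(Δλ/2)=0.5847535166; c=2·atan2(√a, √(1-a))=1.741125769; dist=6371·c=11092.712 ≈ 11092.7 km; running total=56776.2 km
Leg 5 bearing: y=sinΔλ·cosφ2=-0.02456135, x=cosφ1·sinφ2-sinφ1·cosφ2·cosΔλ=-0.98522287; θ=atan2(y, x)=-178.5719° <0 so +360° → 181.4281° ≈ 181.4°

Leg 1: dist=12951.6 km, bearing=107.5°
Leg 2: dist=8669.2 km, bearing=21.6°
Leg 3: dist=11231.3 km, bearing=120.1°
Leg 4: dist=12831.4 km, bearing=232.3°
Leg 5: dist=11092.7 km, bearing=181.4°
Total: 56776.2 km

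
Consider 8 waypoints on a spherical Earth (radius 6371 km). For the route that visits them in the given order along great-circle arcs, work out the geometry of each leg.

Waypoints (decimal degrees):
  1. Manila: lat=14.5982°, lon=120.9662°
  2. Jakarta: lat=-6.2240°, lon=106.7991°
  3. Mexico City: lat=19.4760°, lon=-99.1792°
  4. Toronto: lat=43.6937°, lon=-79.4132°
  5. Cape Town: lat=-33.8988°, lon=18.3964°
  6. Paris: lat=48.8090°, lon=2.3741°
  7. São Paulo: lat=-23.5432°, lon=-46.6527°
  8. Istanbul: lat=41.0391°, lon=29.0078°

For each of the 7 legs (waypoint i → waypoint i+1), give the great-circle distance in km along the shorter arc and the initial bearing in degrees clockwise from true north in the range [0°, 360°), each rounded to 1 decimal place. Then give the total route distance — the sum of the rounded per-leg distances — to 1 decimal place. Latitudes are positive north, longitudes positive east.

Leg 1: dist=2793.1 km, bearing=215.0°
Leg 2: dist=16844.1 km, bearing=59.9°
Leg 3: dist=3261.1 km, bearing=29.9°
Leg 4: dist=13101.9 km, bearing=111.6°
Leg 5: dist=9332.9 km, bearing=349.5°
Leg 6: dist=9399.5 km, bearing=224.1°
Leg 7: dist=10588.1 km, bearing=47.2°
Total: 65320.7 km

Leg 1: φ1=0.2547867, φ2=-0.1086293, Δφ=-0.3634159, Δλ=-0.2472625 rad; a=sin²(Δφ/2)+cosφ1·cosφ2·sin²(Δλ/2)=0.0472853007; c=2·atan2(√a, √(1-a))=0.438406147; dist=6371·c=2793.086 ≈ 2793.1 km; running total=2793.1 km
Leg 1 bearing: y=sinΔλ·cosφ2=-0.24330803, x=cosφ1·sinφ2-sinφ1·cosφ2·cosΔλ=-0.34784883; θ=atan2(y, x)=-145.0286° <0 so +360° → 214.9714° ≈ 215.0°
Leg 2: φ1=-0.1086293, φ2=0.3399203, Δφ=0.4485496, Δλ=-3.5949995 rad; a=sin²(Δφ/2)+cosφ1·cosφ2·sin²(Δλ/2)=0.9393370693; c=2·atan2(√a, √(1-a))=2.643874263; dist=6371·c=16844.123 ≈ 16844.1 km; running total=19637.2 km
Leg 2 bearing: y=sinΔλ·cosφ2=0.41296713, x=cosφ1·sinφ2-sinφ1·cosφ2·cosΔλ=0.23956190; θ=atan2(y, x)=59.8820° ≈ 59.9°
Leg 3: φ1=0.3399203, φ2=0.7625989, Δφ=0.4226786, Δλ=0.3449818 rad; a=sin²(Δφ/2)+cosφ1·cosφ2·sin²(Δλ/2)=0.0640847724; c=2·atan2(√a, √(1-a))=0.511869256; dist=6371·c=3261.119 ≈ 3261.1 km; running total=22898.3 km
Leg 3 bearing: y=sinΔλ·cosφ2=0.24451838, x=cosφ1·sinφ2-sinφ1·cosφ2·cosΔλ=0.42440832; θ=atan2(y, x)=29.9479° ≈ 29.9°
Leg 4: φ1=0.7625989, φ2=-0.5916457, Δφ=-1.3542446, Δλ=1.7070996 rad; a=sin²(Δφ/2)+cosφ1·cosφ2·sin²(Δλ/2)=0.7334141629; c=2·atan2(√a, √(1-a))=2.056497241; dist=6371·c=13101.944 ≈ 13101.9 km; running total=36000.2 km
Leg 4 bearing: y=sinΔλ·cosφ2=0.82232557, x=cosφ1·sinφ2-sinφ1·cosφ2·cosΔλ=-0.32534901; θ=atan2(y, x)=111.5860° ≈ 111.6°
Leg 5: φ1=-0.5916457, φ2=0.8518778, Δφ=1.4435234, Δλ=-0.2796419 rad; a=sin²(Δφ/2)+cosφ1·cosφ2·sin²(Δλ/2)=0.4471523119; c=2·atan2(√a, √(1-a))=1.464903158; dist=6371·c=9332.898 ≈ 9332.9 km; running total=45333.1 km
Leg 5 bearing: y=sinΔλ·cosφ2=-0.18177322, x=cosφ1·sinφ2-sinφ1·cosφ2·cosΔλ=0.97764359; θ=atan2(y, x)=-10.5327° <0 so +360° → 349.4673° ≈ 349.5°
Leg 6: φ1=0.8518778, φ2=-0.4109064, Δφ=-1.2627841, Δλ=-0.8556791 rad; a=sin²(Δφ/2)+cosφ1·cosφ2·sin²(Δλ/2)=0.4523514813; c=2·atan2(√a, √(1-a))=1.475354456; dist=6371·c=9399.483 ≈ 9399.5 km; running total=54732.6 km
Leg 6 bearing: y=sinΔλ·cosφ2=-0.69216817, x=cosφ1·sinφ2-sinφ1·cosφ2·cosΔλ=-0.71541715; θ=atan2(y, x)=-135.9463° <0 so +360° → 224.0537° ≈ 224.1°
Leg 7: φ1=-0.4109064, φ2=0.7162674, Δφ=1.1271738, Δλ=1.3205248 rad; a=sin²(Δφ/2)+cosφ1·cosφ2·sin²(Δλ/2)=0.5455031407; c=2·atan2(√a, √(1-a))=1.661928700; dist=6371·c=10588.148 ≈ 10588.1 km; running total=65320.7 km
Leg 7 bearing: y=sinΔλ·cosφ2=0.73076284, x=cosφ1·sinφ2-sinφ1·cosφ2·cosΔλ=0.67653790; θ=atan2(y, x)=47.2066° ≈ 47.2°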